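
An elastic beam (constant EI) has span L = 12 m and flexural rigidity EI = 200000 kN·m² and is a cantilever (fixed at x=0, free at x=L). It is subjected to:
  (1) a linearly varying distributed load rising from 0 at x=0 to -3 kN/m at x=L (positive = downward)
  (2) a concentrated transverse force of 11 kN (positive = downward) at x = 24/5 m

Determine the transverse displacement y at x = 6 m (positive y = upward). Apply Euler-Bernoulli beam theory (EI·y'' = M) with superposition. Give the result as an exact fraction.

Load 1 — triangular load w₀=-3 kN/m (0→w₀ over full span):
  y_1 = (w₀Lx³/12-w₀L²x²/6-w₀x⁵/(120L))/EI = ((-3)·12·6³/12-(-3)·12²·6²/6-(-3)·6⁵/(120·12))/200000 = 9801/1000000 m
Load 2 — point force P=11 kN at a=24/5 m (b=L-a=36/5):
  y_2 = -Pa²(3x-a)/(6EI)  [x>a] = -11·(24/5)²·(3·6-(24/5))/(6·200000) = -1089/390625 m
Superposition: y = Σ y_i = 175329/25000000 m ≈ 0.007013 m

y(6) = 175329/25000000 m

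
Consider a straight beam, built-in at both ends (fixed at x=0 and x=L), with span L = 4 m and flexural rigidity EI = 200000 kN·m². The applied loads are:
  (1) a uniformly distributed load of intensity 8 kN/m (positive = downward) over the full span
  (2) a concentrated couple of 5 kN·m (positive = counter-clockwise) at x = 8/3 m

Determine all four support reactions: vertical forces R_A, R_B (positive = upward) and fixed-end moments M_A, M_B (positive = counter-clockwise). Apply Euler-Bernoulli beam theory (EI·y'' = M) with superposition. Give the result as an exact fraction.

Load 1 — uniform load w=8 kN/m over full span:
  R_A = wL/2 = 8·4/2 = 16 kN
  M_A = wL²/12 = 8·4²/12 = 32/3 kN·m
  R_B = wL/2 = 8·4/2 = 16 kN
  M_B = -wL²/12 = -8·4²/12 = -32/3 kN·m
Load 2 — applied couple M₀=5 kN·m at a=8/3 m (b=L-a=4/3):
  R_A = 6M₀ab/L³ = 6·5·(8/3)·(4/3)/4³ = 5/3 kN
  M_A = M₀b(2a-b)/L² = 5·(4/3)·(2·(8/3)-(4/3))/4² = 5/3 kN·m
  R_B = -6M₀ab/L³ = -6·5·(8/3)·(4/3)/4³ = -5/3 kN
  M_B = M₀a(2b-a)/L² = 5·(8/3)·(2·(4/3)-(8/3))/4² = 0 kN·m
Superposition: R_A = 53/3 kN, M_A = 37/3 kN·m, R_B = 43/3 kN, M_B = -32/3 kN·m

R_A = 53/3 kN, M_A = 37/3 kN·m, R_B = 43/3 kN, M_B = -32/3 kN·m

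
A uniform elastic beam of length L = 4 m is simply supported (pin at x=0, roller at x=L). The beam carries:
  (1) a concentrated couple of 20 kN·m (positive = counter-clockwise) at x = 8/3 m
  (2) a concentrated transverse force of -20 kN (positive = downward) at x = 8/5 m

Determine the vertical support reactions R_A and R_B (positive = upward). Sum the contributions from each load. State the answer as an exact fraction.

R_A = -7 kN, R_B = -13 kN

Load 1 — applied couple M₀=20 kN·m at a=8/3 m (b=L-a=4/3):
  R_A = M₀/L = 20/4 = 5 kN
  R_B = -M₀/L = -20/4 = -5 kN
Load 2 — point force P=-20 kN at a=8/5 m (b=L-a=12/5):
  R_A = Pb/L = (-20)·(12/5)/4 = -12 kN
  R_B = Pa/L = (-20)·(8/5)/4 = -8 kN
Superposition: R_A = -7 kN, R_B = -13 kN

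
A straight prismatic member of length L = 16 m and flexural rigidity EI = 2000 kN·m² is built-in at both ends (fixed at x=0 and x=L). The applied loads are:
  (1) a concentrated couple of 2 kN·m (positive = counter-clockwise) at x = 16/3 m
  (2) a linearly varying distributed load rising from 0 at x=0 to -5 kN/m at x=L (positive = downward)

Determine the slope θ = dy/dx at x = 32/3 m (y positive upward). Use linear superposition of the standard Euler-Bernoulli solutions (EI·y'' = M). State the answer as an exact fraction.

Load 1 — applied couple M₀=2 kN·m at a=16/3 m (b=L-a=32/3):
  θ_1 = (R_Ax²/2 - M_Ax - M₀(x-a))/EI  [x>a] with R_A=1/6, M_A=0 = ((1/6)·(32/3)²/2 - 0·(32/3) - 2·((32/3)-(16/3)))/2000 = -2/3375 rad
Load 2 — triangular load w₀=-5 kN/m (0→w₀ over full span):
  θ_2 = -w₀(2x(L-x)(L-2x)(x+2L)+x²(L-x)²)/(120LEI) = -(-5)·(2·(32/3)·(16-(32/3))·(16-2·(32/3))·((32/3)+2·16)+(32/3)²·(16-(32/3))²)/(120·16·2000) = -896/30375 rad
Superposition: θ = Σ θ_i = -914/30375 rad ≈ -0.030091 rad

θ(32/3) = -914/30375 rad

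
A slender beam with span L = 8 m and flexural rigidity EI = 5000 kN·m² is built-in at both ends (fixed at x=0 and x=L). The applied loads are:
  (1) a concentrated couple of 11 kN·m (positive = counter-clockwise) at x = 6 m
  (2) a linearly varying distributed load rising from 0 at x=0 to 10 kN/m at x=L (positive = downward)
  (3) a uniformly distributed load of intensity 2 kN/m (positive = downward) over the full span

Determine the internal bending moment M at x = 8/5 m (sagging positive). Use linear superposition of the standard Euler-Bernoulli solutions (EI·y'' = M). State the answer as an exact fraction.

M(8/5) = -5251/1200 kN·m

Load 1 — applied couple M₀=11 kN·m at a=6 m (b=L-a=2):
  M_1 = R_Ax - M_A  [x≤a] with R_A=99/64, M_A=55/16 = (99/64)·(8/5) - (55/16) = -77/80 kN·m
Load 2 — triangular load w₀=10 kN/m (0→w₀ over full span):
  M_2 = 3w₀Lx/20 - w₀L²/30 - w₀x³/(6L) = 3·10·8·(8/5)/20 - 10·8²/30 - 10·(8/5)³/(6·8) = -224/75 kN·m
Load 3 — uniform load w=2 kN/m over full span:
  M_3 = wLx/2 - wL²/12 - wx²/2 = 2·8·(8/5)/2 - 2·8²/12 - 2·(8/5)²/2 = -32/75 kN·m
Superposition: M = Σ M_i = -5251/1200 kN·m ≈ -4.375833 kN·m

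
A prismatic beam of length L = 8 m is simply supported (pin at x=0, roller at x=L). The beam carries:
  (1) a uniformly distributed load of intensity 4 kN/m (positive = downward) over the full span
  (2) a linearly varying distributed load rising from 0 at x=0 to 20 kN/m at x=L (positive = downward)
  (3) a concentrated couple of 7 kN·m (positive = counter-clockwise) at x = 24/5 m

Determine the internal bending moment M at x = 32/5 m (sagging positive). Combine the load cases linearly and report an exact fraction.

M(32/5) = 2013/25 kN·m

Load 1 — uniform load w=4 kN/m over full span:
  M_1 = wx(L-x)/2 = 4·(32/5)·(8-(32/5))/2 = 512/25 kN·m
Load 2 — triangular load w₀=20 kN/m (0→w₀ over full span):
  M_2 = w₀Lx/6 - w₀x³/(6L) = 20·8·(32/5)/6 - 20·(32/5)³/(6·8) = 1536/25 kN·m
Load 3 — applied couple M₀=7 kN·m at a=24/5 m (b=L-a=16/5):
  M_3 = M₀x/L - M₀  [x>a] = 7·(32/5)/8 - 7 = -7/5 kN·m
Superposition: M = Σ M_i = 2013/25 kN·m ≈ 80.520000 kN·m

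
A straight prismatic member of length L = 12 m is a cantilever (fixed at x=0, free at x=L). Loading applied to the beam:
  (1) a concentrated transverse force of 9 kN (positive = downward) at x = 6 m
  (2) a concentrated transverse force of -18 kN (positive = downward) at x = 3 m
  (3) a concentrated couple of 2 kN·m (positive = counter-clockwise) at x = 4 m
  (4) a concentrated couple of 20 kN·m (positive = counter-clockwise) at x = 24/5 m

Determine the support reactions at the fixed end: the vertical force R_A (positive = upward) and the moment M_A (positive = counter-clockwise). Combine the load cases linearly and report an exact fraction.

R_A = -9 kN, M_A = -22 kN·m

Load 1 — point force P=9 kN at a=6 m (b=L-a=6):
  R_A = P = 9 kN
  M_A = Pa = 9·6 = 54 kN·m
Load 2 — point force P=-18 kN at a=3 m (b=L-a=9):
  R_A = P = (-18) = -18 kN
  M_A = Pa = (-18)·3 = -54 kN·m
Load 3 — applied couple M₀=2 kN·m at a=4 m (b=L-a=8):
  R_A = 0 kN
  M_A = -M₀ = -2 kN·m
Load 4 — applied couple M₀=20 kN·m at a=24/5 m (b=L-a=36/5):
  R_A = 0 kN
  M_A = -M₀ = -20 kN·m
Superposition: R_A = -9 kN, M_A = -22 kN·m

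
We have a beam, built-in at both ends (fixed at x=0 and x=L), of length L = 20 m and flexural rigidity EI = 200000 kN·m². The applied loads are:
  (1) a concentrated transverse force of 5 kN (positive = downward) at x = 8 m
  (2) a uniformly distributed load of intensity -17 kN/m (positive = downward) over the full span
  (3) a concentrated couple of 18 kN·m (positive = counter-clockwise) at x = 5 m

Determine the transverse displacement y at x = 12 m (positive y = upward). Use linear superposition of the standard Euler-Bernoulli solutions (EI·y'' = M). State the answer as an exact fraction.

y(12) = 121211/3750000 m

Load 1 — point force P=5 kN at a=8 m (b=L-a=12):
  y_1 = -Pa²(L-x)²(3bL-(3b+a)(L-x))/(6L³EI)  [x>a] = -5·8²·(20-12)²·(3·12·20-(3·12+8)·(20-12))/(6·20³·200000) = -184/234375 m
Load 2 — uniform load w=-17 kN/m over full span:
  y_2 = -wx²(L-x)²/(24EI) = -(-17)·12²·(20-12)²/(24·200000) = 102/3125 m
Load 3 — applied couple M₀=18 kN·m at a=5 m (b=L-a=15):
  y_3 = (R_Ax³/6 - M_Ax²/2 - M₀(x-a)²/2)/EI  [x>a] with R_A=81/80, M_A=-27/8 = ((81/80)·12³/6 - (-27/8)·12²/2 - 18·(12-5)²/2)/200000 = 117/250000 m
Superposition: y = Σ y_i = 121211/3750000 m ≈ 0.032323 m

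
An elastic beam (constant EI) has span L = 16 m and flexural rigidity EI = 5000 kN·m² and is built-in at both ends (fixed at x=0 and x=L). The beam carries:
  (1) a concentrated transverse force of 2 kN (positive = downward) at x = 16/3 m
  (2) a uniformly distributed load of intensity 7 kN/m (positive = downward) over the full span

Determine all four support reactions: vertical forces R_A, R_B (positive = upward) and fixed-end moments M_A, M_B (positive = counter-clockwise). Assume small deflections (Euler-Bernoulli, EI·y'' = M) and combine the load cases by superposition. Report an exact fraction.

R_A = 1552/27 kN, M_A = 4160/27 kN·m, R_B = 1526/27 kN, M_B = -4096/27 kN·m

Load 1 — point force P=2 kN at a=16/3 m (b=L-a=32/3):
  R_A = Pb²(3a+b)/L³ = 2·(32/3)²·(3·(16/3)+(32/3))/16³ = 40/27 kN
  M_A = Pab²/L² = 2·(16/3)·(32/3)²/16² = 128/27 kN·m
  R_B = Pa²(a+3b)/L³ = 2·(16/3)²·((16/3)+3·(32/3))/16³ = 14/27 kN
  M_B = -Pa²b/L² = -2·(16/3)²·(32/3)/16² = -64/27 kN·m
Load 2 — uniform load w=7 kN/m over full span:
  R_A = wL/2 = 7·16/2 = 56 kN
  M_A = wL²/12 = 7·16²/12 = 448/3 kN·m
  R_B = wL/2 = 7·16/2 = 56 kN
  M_B = -wL²/12 = -7·16²/12 = -448/3 kN·m
Superposition: R_A = 1552/27 kN, M_A = 4160/27 kN·m, R_B = 1526/27 kN, M_B = -4096/27 kN·m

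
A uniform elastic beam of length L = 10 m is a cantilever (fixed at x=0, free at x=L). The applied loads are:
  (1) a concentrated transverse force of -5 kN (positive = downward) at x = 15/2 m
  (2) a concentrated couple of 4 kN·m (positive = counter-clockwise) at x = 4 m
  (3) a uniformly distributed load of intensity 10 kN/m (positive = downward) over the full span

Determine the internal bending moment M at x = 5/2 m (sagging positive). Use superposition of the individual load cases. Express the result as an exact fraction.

Load 1 — point force P=-5 kN at a=15/2 m (b=L-a=5/2):
  M_1 = -P(a-x)  [x≤a] = -(-5)·((15/2)-(5/2)) = 25 kN·m
Load 2 — applied couple M₀=4 kN·m at a=4 m (b=L-a=6):
  M_2 = M₀  [x≤a] = 4 = 4 kN·m
Load 3 — uniform load w=10 kN/m over full span:
  M_3 = -w(L-x)²/2 = -10·(10-(5/2))²/2 = -1125/4 kN·m
Superposition: M = Σ M_i = -1009/4 kN·m ≈ -252.250000 kN·m

M(5/2) = -1009/4 kN·m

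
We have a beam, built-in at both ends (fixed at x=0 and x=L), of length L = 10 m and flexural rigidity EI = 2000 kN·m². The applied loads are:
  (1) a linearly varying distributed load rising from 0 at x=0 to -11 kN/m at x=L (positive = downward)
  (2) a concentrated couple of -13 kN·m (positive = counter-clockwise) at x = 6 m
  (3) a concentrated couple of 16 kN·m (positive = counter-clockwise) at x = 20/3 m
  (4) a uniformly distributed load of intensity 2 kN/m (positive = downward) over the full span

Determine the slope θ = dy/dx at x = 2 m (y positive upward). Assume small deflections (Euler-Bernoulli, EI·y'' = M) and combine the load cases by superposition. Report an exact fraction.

θ(2) = 2179/187500 rad

Load 1 — triangular load w₀=-11 kN/m (0→w₀ over full span):
  θ_1 = -w₀(2x(L-x)(L-2x)(x+2L)+x²(L-x)²)/(120LEI) = -(-11)·(2·2·(10-2)·(10-2·2)·(2+2·10)+2²·(10-2)²)/(120·10·2000) = 77/3750 rad
Load 2 — applied couple M₀=-13 kN·m at a=6 m (b=L-a=4):
  θ_2 = (R_Ax²/2 - M_Ax)/EI  [x≤a] with R_A=-234/125, M_A=-104/25 = ((-234/125)·2²/2 - (-104/25)·2)/2000 = 143/62500 rad
Load 3 — applied couple M₀=16 kN·m at a=20/3 m (b=L-a=10/3):
  θ_3 = (R_Ax²/2 - M_Ax)/EI  [x≤a] with R_A=32/15, M_A=16/3 = ((32/15)·2²/2 - (16/3)·2)/2000 = -2/625 rad
Load 4 — uniform load w=2 kN/m over full span:
  θ_4 = -wx(L-x)(L-2x)/(12EI) = -2·2·(10-2)·(10-2·2)/(12·2000) = -1/125 rad
Superposition: θ = Σ θ_i = 2179/187500 rad ≈ 0.011621 rad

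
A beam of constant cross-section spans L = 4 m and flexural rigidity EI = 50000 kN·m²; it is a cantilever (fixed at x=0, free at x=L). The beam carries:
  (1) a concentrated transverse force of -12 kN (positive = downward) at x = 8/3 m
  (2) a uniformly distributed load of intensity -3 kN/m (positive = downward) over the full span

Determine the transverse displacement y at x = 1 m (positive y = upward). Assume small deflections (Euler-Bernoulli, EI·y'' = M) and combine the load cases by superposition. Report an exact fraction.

y(1) = 193/400000 m

Load 1 — point force P=-12 kN at a=8/3 m (b=L-a=4/3):
  y_1 = -Px²(3a-x)/(6EI)  [x≤a] = -(-12)·1²·(3·(8/3)-1)/(6·50000) = 7/25000 m
Load 2 — uniform load w=-3 kN/m over full span:
  y_2 = -wx²(x²-4Lx+6L²)/(24EI) = -(-3)·1²·(1²-4·4·1+6·4²)/(24·50000) = 81/400000 m
Superposition: y = Σ y_i = 193/400000 m ≈ 0.000483 m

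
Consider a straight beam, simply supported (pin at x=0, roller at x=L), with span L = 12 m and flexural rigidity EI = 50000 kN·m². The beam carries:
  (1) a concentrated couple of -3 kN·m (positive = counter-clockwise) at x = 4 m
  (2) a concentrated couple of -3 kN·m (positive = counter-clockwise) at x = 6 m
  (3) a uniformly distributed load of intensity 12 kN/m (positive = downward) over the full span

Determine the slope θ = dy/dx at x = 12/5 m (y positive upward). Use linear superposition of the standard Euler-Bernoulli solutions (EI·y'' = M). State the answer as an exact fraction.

θ(12/5) = -171557/12500000 rad

Load 1 — applied couple M₀=-3 kN·m at a=4 m (b=L-a=8):
  θ_1 = (M₀x²/(2L)+C₁)/EI  [x≤a] with C₁=M₀(3b²-L²)/(6L)=-2 = ((-3)·(12/5)²/(2·12)+(-2))/50000 = -17/312500 rad
Load 2 — applied couple M₀=-3 kN·m at a=6 m (b=L-a=6):
  θ_2 = (M₀x²/(2L)+C₁)/EI  [x≤a] with C₁=M₀(3b²-L²)/(6L)=3/2 = ((-3)·(12/5)²/(2·12)+(3/2))/50000 = 39/2500000 rad
Load 3 — uniform load w=12 kN/m over full span:
  θ_3 = -w(L³-6Lx²+4x³)/(24EI) = -12·(12³-6·12·(12/5)²+4·(12/5)³)/(24·50000) = -5346/390625 rad
Superposition: θ = Σ θ_i = -171557/12500000 rad ≈ -0.013725 rad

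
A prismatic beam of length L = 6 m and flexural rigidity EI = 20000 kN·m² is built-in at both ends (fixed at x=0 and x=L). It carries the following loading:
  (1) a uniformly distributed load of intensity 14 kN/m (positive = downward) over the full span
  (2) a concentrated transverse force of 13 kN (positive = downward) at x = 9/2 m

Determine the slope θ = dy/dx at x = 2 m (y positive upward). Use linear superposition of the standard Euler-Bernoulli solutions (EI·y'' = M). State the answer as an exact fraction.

Load 1 — uniform load w=14 kN/m over full span:
  θ_1 = -wx(L-x)(L-2x)/(12EI) = -14·2·(6-2)·(6-2·2)/(12·20000) = -7/7500 rad
Load 2 — point force P=13 kN at a=9/2 m (b=L-a=3/2):
  θ_2 = -Pb²x(2aL-(3a+b)x)/(2L³EI)  [x≤a] = -13·(3/2)²·2·(2·(9/2)·6-(3·(9/2)+(3/2))·2)/(2·6³·20000) = -13/80000 rad
Superposition: θ = Σ θ_i = -263/240000 rad ≈ -0.001096 rad

θ(2) = -263/240000 rad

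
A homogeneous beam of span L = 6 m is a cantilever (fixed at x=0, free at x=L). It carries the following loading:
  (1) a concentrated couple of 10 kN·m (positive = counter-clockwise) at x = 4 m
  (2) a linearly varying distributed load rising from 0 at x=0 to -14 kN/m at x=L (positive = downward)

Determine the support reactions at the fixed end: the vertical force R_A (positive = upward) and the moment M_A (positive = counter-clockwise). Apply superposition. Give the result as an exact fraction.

Load 1 — applied couple M₀=10 kN·m at a=4 m (b=L-a=2):
  R_A = 0 kN
  M_A = -M₀ = -10 kN·m
Load 2 — triangular load w₀=-14 kN/m (0→w₀ over full span):
  R_A = w₀L/2 = (-14)·6/2 = -42 kN
  M_A = w₀L²/3 = (-14)·6²/3 = -168 kN·m
Superposition: R_A = -42 kN, M_A = -178 kN·m

R_A = -42 kN, M_A = -178 kN·m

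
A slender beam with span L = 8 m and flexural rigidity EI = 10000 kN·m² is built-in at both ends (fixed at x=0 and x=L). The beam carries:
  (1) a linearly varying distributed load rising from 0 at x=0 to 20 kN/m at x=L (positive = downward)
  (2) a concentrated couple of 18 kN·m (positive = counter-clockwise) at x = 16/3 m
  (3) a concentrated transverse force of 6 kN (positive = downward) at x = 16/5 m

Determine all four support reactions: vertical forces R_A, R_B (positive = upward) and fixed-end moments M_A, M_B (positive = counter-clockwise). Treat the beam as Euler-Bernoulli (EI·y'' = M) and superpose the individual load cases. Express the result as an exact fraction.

R_A = 3861/125 kN, M_A = 20842/375 kN·m, R_B = 6889/125 kN, M_B = -8576/125 kN·m

Load 1 — triangular load w₀=20 kN/m (0→w₀ over full span):
  R_A = 3w₀L/20 = 3·20·8/20 = 24 kN
  M_A = w₀L²/30 = 20·8²/30 = 128/3 kN·m
  R_B = 7w₀L/20 = 7·20·8/20 = 56 kN
  M_B = -w₀L²/20 = -20·8²/20 = -64 kN·m
Load 2 — applied couple M₀=18 kN·m at a=16/3 m (b=L-a=8/3):
  R_A = 6M₀ab/L³ = 6·18·(16/3)·(8/3)/8³ = 3 kN
  M_A = M₀b(2a-b)/L² = 18·(8/3)·(2·(16/3)-(8/3))/8² = 6 kN·m
  R_B = -6M₀ab/L³ = -6·18·(16/3)·(8/3)/8³ = -3 kN
  M_B = M₀a(2b-a)/L² = 18·(16/3)·(2·(8/3)-(16/3))/8² = 0 kN·m
Load 3 — point force P=6 kN at a=16/5 m (b=L-a=24/5):
  R_A = Pb²(3a+b)/L³ = 6·(24/5)²·(3·(16/5)+(24/5))/8³ = 486/125 kN
  M_A = Pab²/L² = 6·(16/5)·(24/5)²/8² = 864/125 kN·m
  R_B = Pa²(a+3b)/L³ = 6·(16/5)²·((16/5)+3·(24/5))/8³ = 264/125 kN
  M_B = -Pa²b/L² = -6·(16/5)²·(24/5)/8² = -576/125 kN·m
Superposition: R_A = 3861/125 kN, M_A = 20842/375 kN·m, R_B = 6889/125 kN, M_B = -8576/125 kN·m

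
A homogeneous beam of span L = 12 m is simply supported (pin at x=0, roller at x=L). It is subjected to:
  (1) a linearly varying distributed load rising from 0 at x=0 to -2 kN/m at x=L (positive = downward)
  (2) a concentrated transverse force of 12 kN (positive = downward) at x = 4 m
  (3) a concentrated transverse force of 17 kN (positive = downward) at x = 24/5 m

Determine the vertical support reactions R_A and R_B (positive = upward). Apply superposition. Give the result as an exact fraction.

R_A = 71/5 kN, R_B = 14/5 kN

Load 1 — triangular load w₀=-2 kN/m (0→w₀ over full span):
  R_A = w₀L/6 = (-2)·12/6 = -4 kN
  R_B = w₀L/3 = (-2)·12/3 = -8 kN
Load 2 — point force P=12 kN at a=4 m (b=L-a=8):
  R_A = Pb/L = 12·8/12 = 8 kN
  R_B = Pa/L = 12·4/12 = 4 kN
Load 3 — point force P=17 kN at a=24/5 m (b=L-a=36/5):
  R_A = Pb/L = 17·(36/5)/12 = 51/5 kN
  R_B = Pa/L = 17·(24/5)/12 = 34/5 kN
Superposition: R_A = 71/5 kN, R_B = 14/5 kN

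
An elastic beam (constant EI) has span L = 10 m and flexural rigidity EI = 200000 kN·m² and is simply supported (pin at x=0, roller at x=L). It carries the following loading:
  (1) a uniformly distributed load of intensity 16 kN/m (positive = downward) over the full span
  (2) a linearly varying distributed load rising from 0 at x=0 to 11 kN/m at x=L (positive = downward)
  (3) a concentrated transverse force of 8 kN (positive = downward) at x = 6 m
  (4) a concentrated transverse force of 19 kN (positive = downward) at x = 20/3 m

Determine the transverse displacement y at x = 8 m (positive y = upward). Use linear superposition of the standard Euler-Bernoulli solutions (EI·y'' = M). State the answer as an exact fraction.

Load 1 — uniform load w=16 kN/m over full span:
  y_1 = -wx(L³-2Lx²+x³)/(24EI) = -16·8·(10³-2·10·8²+8³)/(24·200000) = -58/9375 m
Load 2 — triangular load w₀=11 kN/m (0→w₀ over full span):
  y_2 = -w₀x(7L⁴-10L²x²+3x⁴)/(360LEI) = -11·8·(7·10⁴-10·10²·8²+3·8⁴)/(360·10·200000) = -1397/625000 m
Load 3 — point force P=8 kN at a=6 m (b=L-a=4):
  y_3 = -Pa(L-x)(2Lx-a²-x²)/(6LEI)  [x>a] = -8·6·(10-8)·(2·10·8-6²-8²)/(6·10·200000) = -3/6250 m
Load 4 — point force P=19 kN at a=20/3 m (b=L-a=10/3):
  y_4 = -Pa(L-x)(2Lx-a²-x²)/(6LEI)  [x>a] = -19·(20/3)·(10-8)·(2·10·8-(20/3)²-8²)/(6·10·200000) = -551/506250 m
Superposition: y = Σ y_i = -505757/50625000 m ≈ -0.009990 m

y(8) = -505757/50625000 m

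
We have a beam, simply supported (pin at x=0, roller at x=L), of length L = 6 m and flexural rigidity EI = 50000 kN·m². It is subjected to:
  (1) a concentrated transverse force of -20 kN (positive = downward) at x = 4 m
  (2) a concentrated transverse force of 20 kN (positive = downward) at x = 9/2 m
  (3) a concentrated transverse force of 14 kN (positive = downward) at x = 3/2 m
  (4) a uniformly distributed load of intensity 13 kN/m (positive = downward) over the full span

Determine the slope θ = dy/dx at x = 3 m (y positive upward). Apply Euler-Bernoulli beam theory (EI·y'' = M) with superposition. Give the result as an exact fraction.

Load 1 — point force P=-20 kN at a=4 m (b=L-a=2):
  θ_1 = -Pb(L²-b²-3x²)/(6LEI)  [x≤a] = -(-20)·2·(6²-2²-3·3²)/(6·6·50000) = 1/9000 rad
Load 2 — point force P=20 kN at a=9/2 m (b=L-a=3/2):
  θ_2 = -Pb(L²-b²-3x²)/(6LEI)  [x≤a] = -20·(3/2)·(6²-(3/2)²-3·3²)/(6·6·50000) = -9/80000 rad
Load 3 — point force P=14 kN at a=3/2 m (b=L-a=9/2):
  θ_3 = -Pa(2L²-6Lx+3x²+a²)/(6LEI)  [x>a] = -14·(3/2)·(2·6²-6·6·3+3·3²+(3/2)²)/(6·6·50000) = 63/800000 rad
Load 4 — uniform load w=13 kN/m over full span:
  θ_4 = -w(L³-6Lx²+4x³)/(24EI) = -13·(6³-6·6·3²+4·3³)/(24·50000) = 0 rad
Superposition: θ = Σ θ_i = 557/7200000 rad ≈ 0.000077 rad

θ(3) = 557/7200000 rad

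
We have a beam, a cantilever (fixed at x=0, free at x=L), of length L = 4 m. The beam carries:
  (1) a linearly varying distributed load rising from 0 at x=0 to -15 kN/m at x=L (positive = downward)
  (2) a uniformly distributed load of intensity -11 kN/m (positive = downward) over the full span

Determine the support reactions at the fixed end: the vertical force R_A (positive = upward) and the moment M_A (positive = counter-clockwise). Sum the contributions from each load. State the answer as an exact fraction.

R_A = -74 kN, M_A = -168 kN·m

Load 1 — triangular load w₀=-15 kN/m (0→w₀ over full span):
  R_A = w₀L/2 = (-15)·4/2 = -30 kN
  M_A = w₀L²/3 = (-15)·4²/3 = -80 kN·m
Load 2 — uniform load w=-11 kN/m over full span:
  R_A = wL = (-11)·4 = -44 kN
  M_A = wL²/2 = (-11)·4²/2 = -88 kN·m
Superposition: R_A = -74 kN, M_A = -168 kN·m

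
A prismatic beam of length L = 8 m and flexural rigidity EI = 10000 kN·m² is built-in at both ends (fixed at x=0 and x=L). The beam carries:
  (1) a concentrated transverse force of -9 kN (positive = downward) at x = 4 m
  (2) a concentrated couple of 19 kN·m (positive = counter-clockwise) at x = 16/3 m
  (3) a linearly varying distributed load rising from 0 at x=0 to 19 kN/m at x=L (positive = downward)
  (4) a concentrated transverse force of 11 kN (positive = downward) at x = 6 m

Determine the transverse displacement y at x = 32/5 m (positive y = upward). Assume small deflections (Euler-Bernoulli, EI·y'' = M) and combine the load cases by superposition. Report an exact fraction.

Load 1 — point force P=-9 kN at a=4 m (b=L-a=4):
  y_1 = -Pa²(L-x)²(3bL-(3b+a)(L-x))/(6L³EI)  [x>a] = -(-9)·4²·(8-(32/5))²·(3·4·8-(3·4+4)·(8-(32/5)))/(6·8³·10000) = 66/78125 m
Load 2 — applied couple M₀=19 kN·m at a=16/3 m (b=L-a=8/3):
  y_2 = (R_Ax³/6 - M_Ax²/2 - M₀(x-a)²/2)/EI  [x>a] with R_A=19/6, M_A=19/3 = ((19/6)·(32/5)³/6 - (19/3)·(32/5)²/2 - 19·((32/5)-(16/3))²/2)/10000 = -152/703125 m
Load 3 — triangular load w₀=19 kN/m (0→w₀ over full span):
  y_3 = -w₀x²(L-x)²(x+2L)/(120LEI) = -19·(32/5)²·(8-(32/5))²·((32/5)+2·8)/(120·8·10000) = -136192/29296875 m
Load 4 — point force P=11 kN at a=6 m (b=L-a=2):
  y_4 = -Pa²(L-x)²(3bL-(3b+a)(L-x))/(6L³EI)  [x>a] = -11·6²·(8-(32/5))²·(3·2·8-(3·2+6)·(8-(32/5)))/(6·8³·10000) = -297/312500 m
Superposition: y = Σ y_i = -1747429/351562500 m ≈ -0.004970 m

y(32/5) = -1747429/351562500 m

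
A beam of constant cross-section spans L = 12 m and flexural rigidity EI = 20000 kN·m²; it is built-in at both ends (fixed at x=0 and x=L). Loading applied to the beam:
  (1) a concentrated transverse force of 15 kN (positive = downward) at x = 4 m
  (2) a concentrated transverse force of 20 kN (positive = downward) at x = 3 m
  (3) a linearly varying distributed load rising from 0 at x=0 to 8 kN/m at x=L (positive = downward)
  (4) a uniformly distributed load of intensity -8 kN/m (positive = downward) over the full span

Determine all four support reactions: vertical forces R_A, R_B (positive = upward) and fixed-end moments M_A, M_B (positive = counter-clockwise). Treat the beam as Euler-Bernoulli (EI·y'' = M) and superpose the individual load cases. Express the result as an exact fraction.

R_A = -2021/360 kN, M_A = 169/60 kN·m, R_B = -2659/360 kN, M_B = 829/60 kN·m

Load 1 — point force P=15 kN at a=4 m (b=L-a=8):
  R_A = Pb²(3a+b)/L³ = 15·8²·(3·4+8)/12³ = 100/9 kN
  M_A = Pab²/L² = 15·4·8²/12² = 80/3 kN·m
  R_B = Pa²(a+3b)/L³ = 15·4²·(4+3·8)/12³ = 35/9 kN
  M_B = -Pa²b/L² = -15·4²·8/12² = -40/3 kN·m
Load 2 — point force P=20 kN at a=3 m (b=L-a=9):
  R_A = Pb²(3a+b)/L³ = 20·9²·(3·3+9)/12³ = 135/8 kN
  M_A = Pab²/L² = 20·3·9²/12² = 135/4 kN·m
  R_B = Pa²(a+3b)/L³ = 20·3²·(3+3·9)/12³ = 25/8 kN
  M_B = -Pa²b/L² = -20·3²·9/12² = -45/4 kN·m
Load 3 — triangular load w₀=8 kN/m (0→w₀ over full span):
  R_A = 3w₀L/20 = 3·8·12/20 = 72/5 kN
  M_A = w₀L²/30 = 8·12²/30 = 192/5 kN·m
  R_B = 7w₀L/20 = 7·8·12/20 = 168/5 kN
  M_B = -w₀L²/20 = -8·12²/20 = -288/5 kN·m
Load 4 — uniform load w=-8 kN/m over full span:
  R_A = wL/2 = (-8)·12/2 = -48 kN
  M_A = wL²/12 = (-8)·12²/12 = -96 kN·m
  R_B = wL/2 = (-8)·12/2 = -48 kN
  M_B = -wL²/12 = -(-8)·12²/12 = 96 kN·m
Superposition: R_A = -2021/360 kN, M_A = 169/60 kN·m, R_B = -2659/360 kN, M_B = 829/60 kN·m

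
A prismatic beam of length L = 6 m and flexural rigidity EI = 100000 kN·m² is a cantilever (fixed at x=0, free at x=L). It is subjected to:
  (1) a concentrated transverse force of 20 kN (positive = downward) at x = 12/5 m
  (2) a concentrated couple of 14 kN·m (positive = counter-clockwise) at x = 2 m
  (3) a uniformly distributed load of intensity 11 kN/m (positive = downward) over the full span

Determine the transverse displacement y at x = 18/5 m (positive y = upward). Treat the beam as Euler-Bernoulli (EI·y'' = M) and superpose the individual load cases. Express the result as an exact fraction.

Load 1 — point force P=20 kN at a=12/5 m (b=L-a=18/5):
  y_1 = -Pa²(3x-a)/(6EI)  [x>a] = -20·(12/5)²·(3·(18/5)-(12/5))/(6·100000) = -126/78125 m
Load 2 — applied couple M₀=14 kN·m at a=2 m (b=L-a=4):
  y_2 = M₀a(2x-a)/(2EI)  [x>a] = 14·2·(2·(18/5)-2)/(2·100000) = 91/125000 m
Load 3 — uniform load w=11 kN/m over full span:
  y_3 = -wx²(x²-4Lx+6L²)/(24EI) = -11·(18/5)²·((18/5)²-4·6·(18/5)+6·6²)/(24·100000) = -264627/31250000 m
Superposition: y = Σ y_i = -292277/31250000 m ≈ -0.009353 m

y(18/5) = -292277/31250000 m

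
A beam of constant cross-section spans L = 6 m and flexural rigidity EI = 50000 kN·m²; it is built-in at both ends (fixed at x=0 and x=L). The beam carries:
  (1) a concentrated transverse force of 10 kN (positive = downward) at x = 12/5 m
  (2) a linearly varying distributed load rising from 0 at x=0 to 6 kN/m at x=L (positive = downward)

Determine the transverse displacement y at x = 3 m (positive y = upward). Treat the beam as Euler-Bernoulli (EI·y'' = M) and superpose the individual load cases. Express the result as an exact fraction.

Load 1 — point force P=10 kN at a=12/5 m (b=L-a=18/5):
  y_1 = -Pa²(L-x)²(3bL-(3b+a)(L-x))/(6L³EI)  [x>a] = -10·(12/5)²·(6-3)²·(3·(18/5)·6-(3·(18/5)+(12/5))·(6-3))/(6·6³·50000) = -63/312500 m
Load 2 — triangular load w₀=6 kN/m (0→w₀ over full span):
  y_2 = -w₀x²(L-x)²(x+2L)/(120LEI) = -6·3²·(6-3)²·(3+2·6)/(120·6·50000) = -81/400000 m
Superposition: y = Σ y_i = -4041/10000000 m ≈ -0.000404 m

y(3) = -4041/10000000 m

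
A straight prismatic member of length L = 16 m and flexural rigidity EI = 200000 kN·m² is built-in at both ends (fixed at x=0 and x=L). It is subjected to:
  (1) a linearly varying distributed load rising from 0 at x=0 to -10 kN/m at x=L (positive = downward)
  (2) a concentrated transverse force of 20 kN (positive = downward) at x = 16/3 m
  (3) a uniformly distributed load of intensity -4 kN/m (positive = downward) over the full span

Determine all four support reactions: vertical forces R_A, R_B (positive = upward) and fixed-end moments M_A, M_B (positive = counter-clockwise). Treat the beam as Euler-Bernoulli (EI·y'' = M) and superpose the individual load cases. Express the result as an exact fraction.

Load 1 — triangular load w₀=-10 kN/m (0→w₀ over full span):
  R_A = 3w₀L/20 = 3·(-10)·16/20 = -24 kN
  M_A = w₀L²/30 = (-10)·16²/30 = -256/3 kN·m
  R_B = 7w₀L/20 = 7·(-10)·16/20 = -56 kN
  M_B = -w₀L²/20 = -(-10)·16²/20 = 128 kN·m
Load 2 — point force P=20 kN at a=16/3 m (b=L-a=32/3):
  R_A = Pb²(3a+b)/L³ = 20·(32/3)²·(3·(16/3)+(32/3))/16³ = 400/27 kN
  M_A = Pab²/L² = 20·(16/3)·(32/3)²/16² = 1280/27 kN·m
  R_B = Pa²(a+3b)/L³ = 20·(16/3)²·((16/3)+3·(32/3))/16³ = 140/27 kN
  M_B = -Pa²b/L² = -20·(16/3)²·(32/3)/16² = -640/27 kN·m
Load 3 — uniform load w=-4 kN/m over full span:
  R_A = wL/2 = (-4)·16/2 = -32 kN
  M_A = wL²/12 = (-4)·16²/12 = -256/3 kN·m
  R_B = wL/2 = (-4)·16/2 = -32 kN
  M_B = -wL²/12 = -(-4)·16²/12 = 256/3 kN·m
Superposition: R_A = -1112/27 kN, M_A = -3328/27 kN·m, R_B = -2236/27 kN, M_B = 5120/27 kN·m

R_A = -1112/27 kN, M_A = -3328/27 kN·m, R_B = -2236/27 kN, M_B = 5120/27 kN·m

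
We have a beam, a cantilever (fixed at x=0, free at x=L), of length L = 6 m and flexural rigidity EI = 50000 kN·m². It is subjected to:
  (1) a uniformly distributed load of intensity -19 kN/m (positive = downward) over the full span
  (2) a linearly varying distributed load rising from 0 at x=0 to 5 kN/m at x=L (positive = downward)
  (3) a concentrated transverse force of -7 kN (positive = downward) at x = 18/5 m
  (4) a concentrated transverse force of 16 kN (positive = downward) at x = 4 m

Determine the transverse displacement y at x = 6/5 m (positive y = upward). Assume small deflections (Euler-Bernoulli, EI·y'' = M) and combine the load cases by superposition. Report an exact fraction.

Load 1 — uniform load w=-19 kN/m over full span:
  y_1 = -wx²(x²-4Lx+6L²)/(24EI) = -(-19)·(6/5)²·((6/5)²-4·6·(6/5)+6·6²)/(24·50000) = 67203/15625000 m
Load 2 — triangular load w₀=5 kN/m (0→w₀ over full span):
  y_2 = (w₀Lx³/12-w₀L²x²/6-w₀x⁵/(120L))/EI = (5·6·(6/5)³/12-5·6²·(6/5)²/6-5·(6/5)⁵/(120·6))/50000 = -60777/78125000 m
Load 3 — point force P=-7 kN at a=18/5 m (b=L-a=12/5):
  y_3 = -Px²(3a-x)/(6EI)  [x≤a] = -(-7)·(6/5)²·(3·(18/5)-(6/5))/(6·50000) = 126/390625 m
Load 4 — point force P=16 kN at a=4 m (b=L-a=2):
  y_4 = -Px²(3a-x)/(6EI)  [x≤a] = -16·(6/5)²·(3·4-(6/5))/(6·50000) = -324/390625 m
Superposition: y = Σ y_i = 117819/39062500 m ≈ 0.003016 m

y(6/5) = 117819/39062500 m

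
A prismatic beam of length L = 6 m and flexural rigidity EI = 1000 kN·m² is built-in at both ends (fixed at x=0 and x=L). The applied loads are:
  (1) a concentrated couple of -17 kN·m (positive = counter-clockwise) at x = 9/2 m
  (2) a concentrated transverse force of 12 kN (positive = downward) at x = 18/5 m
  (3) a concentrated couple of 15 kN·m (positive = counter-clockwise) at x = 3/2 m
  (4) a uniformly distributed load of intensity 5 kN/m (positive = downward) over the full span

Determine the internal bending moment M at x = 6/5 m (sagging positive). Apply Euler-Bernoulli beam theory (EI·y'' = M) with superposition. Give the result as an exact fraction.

M(6/5) = 26159/5000 kN·m

Load 1 — applied couple M₀=-17 kN·m at a=9/2 m (b=L-a=3/2):
  M_1 = R_Ax - M_A  [x≤a] with R_A=-51/16, M_A=-85/16 = (-51/16)·(6/5) - (-85/16) = 119/80 kN·m
Load 2 — point force P=12 kN at a=18/5 m (b=L-a=12/5):
  M_2 = Pb²(3a+b)x/L³ - Pab²/L²  [x≤a] = 12·(12/5)²·(3·(18/5)+(12/5))·(6/5)/6³ - 12·(18/5)·(12/5)²/6² = -1152/625 kN·m
Load 3 — applied couple M₀=15 kN·m at a=3/2 m (b=L-a=9/2):
  M_3 = R_Ax - M_A  [x≤a] with R_A=45/16, M_A=-45/16 = (45/16)·(6/5) - (-45/16) = 99/16 kN·m
Load 4 — uniform load w=5 kN/m over full span:
  M_4 = wLx/2 - wL²/12 - wx²/2 = 5·6·(6/5)/2 - 5·6²/12 - 5·(6/5)²/2 = -3/5 kN·m
Superposition: M = Σ M_i = 26159/5000 kN·m ≈ 5.231800 kN·m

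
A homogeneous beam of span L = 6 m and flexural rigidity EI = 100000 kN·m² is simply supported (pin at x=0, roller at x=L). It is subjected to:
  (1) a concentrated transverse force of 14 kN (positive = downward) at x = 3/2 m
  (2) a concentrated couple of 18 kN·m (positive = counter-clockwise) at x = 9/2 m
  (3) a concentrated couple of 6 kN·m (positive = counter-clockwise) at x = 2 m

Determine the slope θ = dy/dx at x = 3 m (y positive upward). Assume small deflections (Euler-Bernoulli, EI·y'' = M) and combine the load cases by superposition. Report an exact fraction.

Load 1 — point force P=14 kN at a=3/2 m (b=L-a=9/2):
  θ_1 = -Pa(2L²-6Lx+3x²+a²)/(6LEI)  [x>a] = -14·(3/2)·(2·6²-6·6·3+3·3²+(3/2)²)/(6·6·100000) = 63/1600000 rad
Load 2 — applied couple M₀=18 kN·m at a=9/2 m (b=L-a=3/2):
  θ_2 = (M₀x²/(2L)+C₁)/EI  [x≤a] with C₁=M₀(3b²-L²)/(6L)=-117/8 = (18·3²/(2·6)+(-117/8))/100000 = -9/800000 rad
Load 3 — applied couple M₀=6 kN·m at a=2 m (b=L-a=4):
  θ_3 = (M₀x²/(2L)-M₀(x-a)+C₁)/EI  [x>a] with C₁=M₀(3b²-L²)/(6L)=2 = (6·3²/(2·6)-6·(3-2)+2)/100000 = 1/200000 rad
Superposition: θ = Σ θ_i = 53/1600000 rad ≈ 0.000033 rad

θ(3) = 53/1600000 rad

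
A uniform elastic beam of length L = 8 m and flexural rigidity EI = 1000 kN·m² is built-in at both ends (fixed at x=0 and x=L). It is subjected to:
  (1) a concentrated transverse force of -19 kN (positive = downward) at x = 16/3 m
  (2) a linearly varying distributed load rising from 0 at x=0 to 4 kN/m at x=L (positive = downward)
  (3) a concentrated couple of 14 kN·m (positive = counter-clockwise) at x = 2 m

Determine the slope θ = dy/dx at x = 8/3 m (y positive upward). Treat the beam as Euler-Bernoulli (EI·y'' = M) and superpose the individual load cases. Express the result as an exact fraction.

θ(8/3) = 2113/202500 rad

Load 1 — point force P=-19 kN at a=16/3 m (b=L-a=8/3):
  θ_1 = -Pb²x(2aL-(3a+b)x)/(2L³EI)  [x≤a] = -(-19)·(8/3)²·(8/3)·(2·(16/3)·8-(3·(16/3)+(8/3))·(8/3))/(2·8³·1000) = 76/6075 rad
Load 2 — triangular load w₀=4 kN/m (0→w₀ over full span):
  θ_2 = -w₀(2x(L-x)(L-2x)(x+2L)+x²(L-x)²)/(120LEI) = -4·(2·(8/3)·(8-(8/3))·(8-2·(8/3))·((8/3)+2·8)+(8/3)²·(8-(8/3))²)/(120·8·1000) = -1024/151875 rad
Load 3 — applied couple M₀=14 kN·m at a=2 m (b=L-a=6):
  θ_3 = (R_Ax²/2 - M_Ax - M₀(x-a))/EI  [x>a] with R_A=63/32, M_A=-21/8 = ((63/32)·(8/3)²/2 - (-21/8)·(8/3) - 14·((8/3)-2))/1000 = 7/1500 rad
Superposition: θ = Σ θ_i = 2113/202500 rad ≈ 0.010435 rad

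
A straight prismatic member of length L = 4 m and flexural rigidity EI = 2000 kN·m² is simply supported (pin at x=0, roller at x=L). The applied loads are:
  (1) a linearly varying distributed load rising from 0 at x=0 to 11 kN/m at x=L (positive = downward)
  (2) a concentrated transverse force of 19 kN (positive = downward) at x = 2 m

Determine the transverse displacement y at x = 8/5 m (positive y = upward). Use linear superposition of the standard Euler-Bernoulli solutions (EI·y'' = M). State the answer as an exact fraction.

Load 1 — triangular load w₀=11 kN/m (0→w₀ over full span):
  y_1 = -w₀x(7L⁴-10L²x²+3x⁴)/(360LEI) = -11·(8/5)·(7·4⁴-10·4²·(8/5)²+3·(8/5)⁴)/(360·4·2000) = -50204/5859375 m
Load 2 — point force P=19 kN at a=2 m (b=L-a=2):
  y_2 = -Pbx(L²-b²-x²)/(6LEI)  [x≤a] = -19·2·(8/5)·(4²-2²-(8/5)²)/(6·4·2000) = -1121/93750 m
Superposition: y = Σ y_i = -240533/11718750 m ≈ -0.020525 m

y(8/5) = -240533/11718750 m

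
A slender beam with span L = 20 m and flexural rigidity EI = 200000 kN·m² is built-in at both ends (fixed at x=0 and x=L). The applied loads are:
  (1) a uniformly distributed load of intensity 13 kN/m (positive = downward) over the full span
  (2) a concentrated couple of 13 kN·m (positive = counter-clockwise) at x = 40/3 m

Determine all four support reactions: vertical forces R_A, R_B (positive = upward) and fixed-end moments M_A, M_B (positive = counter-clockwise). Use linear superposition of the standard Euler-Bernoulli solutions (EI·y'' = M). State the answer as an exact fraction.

Load 1 — uniform load w=13 kN/m over full span:
  R_A = wL/2 = 13·20/2 = 130 kN
  M_A = wL²/12 = 13·20²/12 = 1300/3 kN·m
  R_B = wL/2 = 13·20/2 = 130 kN
  M_B = -wL²/12 = -13·20²/12 = -1300/3 kN·m
Load 2 — applied couple M₀=13 kN·m at a=40/3 m (b=L-a=20/3):
  R_A = 6M₀ab/L³ = 6·13·(40/3)·(20/3)/20³ = 13/15 kN
  M_A = M₀b(2a-b)/L² = 13·(20/3)·(2·(40/3)-(20/3))/20² = 13/3 kN·m
  R_B = -6M₀ab/L³ = -6·13·(40/3)·(20/3)/20³ = -13/15 kN
  M_B = M₀a(2b-a)/L² = 13·(40/3)·(2·(20/3)-(40/3))/20² = 0 kN·m
Superposition: R_A = 1963/15 kN, M_A = 1313/3 kN·m, R_B = 1937/15 kN, M_B = -1300/3 kN·m

R_A = 1963/15 kN, M_A = 1313/3 kN·m, R_B = 1937/15 kN, M_B = -1300/3 kN·m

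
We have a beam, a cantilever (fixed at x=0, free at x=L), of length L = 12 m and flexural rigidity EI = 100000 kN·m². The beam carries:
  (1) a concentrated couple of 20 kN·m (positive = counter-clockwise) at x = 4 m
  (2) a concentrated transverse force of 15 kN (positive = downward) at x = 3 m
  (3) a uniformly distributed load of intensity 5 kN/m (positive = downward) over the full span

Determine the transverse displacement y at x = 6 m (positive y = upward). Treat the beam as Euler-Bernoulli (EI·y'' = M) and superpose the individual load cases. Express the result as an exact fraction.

Load 1 — applied couple M₀=20 kN·m at a=4 m (b=L-a=8):
  y_1 = M₀a(2x-a)/(2EI)  [x>a] = 20·4·(2·6-4)/(2·100000) = 2/625 m
Load 2 — point force P=15 kN at a=3 m (b=L-a=9):
  y_2 = -Pa²(3x-a)/(6EI)  [x>a] = -15·3²·(3·6-3)/(6·100000) = -27/8000 m
Load 3 — uniform load w=5 kN/m over full span:
  y_3 = -wx²(x²-4Lx+6L²)/(24EI) = -5·6²·(6²-4·12·6+6·12²)/(24·100000) = -459/10000 m
Superposition: y = Σ y_i = -1843/40000 m ≈ -0.046075 m

y(6) = -1843/40000 m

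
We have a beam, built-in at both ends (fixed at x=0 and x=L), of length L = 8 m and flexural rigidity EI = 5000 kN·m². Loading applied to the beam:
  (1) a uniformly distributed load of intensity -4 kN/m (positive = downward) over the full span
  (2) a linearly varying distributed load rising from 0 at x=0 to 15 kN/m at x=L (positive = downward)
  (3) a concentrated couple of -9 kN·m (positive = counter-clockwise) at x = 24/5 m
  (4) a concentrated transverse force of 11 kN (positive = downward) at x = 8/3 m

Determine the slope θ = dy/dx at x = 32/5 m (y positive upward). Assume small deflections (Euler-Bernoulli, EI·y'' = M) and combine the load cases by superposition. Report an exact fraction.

θ(32/5) = 48131/10546875 rad

Load 1 — uniform load w=-4 kN/m over full span:
  θ_1 = -wx(L-x)(L-2x)/(12EI) = -(-4)·(32/5)·(8-(32/5))·(8-2·(32/5))/(12·5000) = -256/78125 rad
Load 2 — triangular load w₀=15 kN/m (0→w₀ over full span):
  θ_2 = -w₀(2x(L-x)(L-2x)(x+2L)+x²(L-x)²)/(120LEI) = -15·(2·(32/5)·(8-(32/5))·(8-2·(32/5))·((32/5)+2·8)+(32/5)²·(8-(32/5))²)/(120·8·5000) = 512/78125 rad
Load 3 — applied couple M₀=-9 kN·m at a=24/5 m (b=L-a=16/5):
  θ_3 = (R_Ax²/2 - M_Ax - M₀(x-a))/EI  [x>a] with R_A=-81/50, M_A=-72/25 = ((-81/50)·(32/5)²/2 - (-72/25)·(32/5) - (-9)·((32/5)-(24/5)))/5000 = -27/390625 rad
Load 4 — point force P=11 kN at a=8/3 m (b=L-a=16/3):
  θ_4 = Pa²(L-x)(2bL-(3b+a)(L-x))/(2L³EI)  [x>a] = 11·(8/3)²·(8-(32/5))·(2·(16/3)·8-(3·(16/3)+(8/3))·(8-(32/5)))/(2·8³·5000) = 572/421875 rad
Superposition: θ = Σ θ_i = 48131/10546875 rad ≈ 0.004564 rad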